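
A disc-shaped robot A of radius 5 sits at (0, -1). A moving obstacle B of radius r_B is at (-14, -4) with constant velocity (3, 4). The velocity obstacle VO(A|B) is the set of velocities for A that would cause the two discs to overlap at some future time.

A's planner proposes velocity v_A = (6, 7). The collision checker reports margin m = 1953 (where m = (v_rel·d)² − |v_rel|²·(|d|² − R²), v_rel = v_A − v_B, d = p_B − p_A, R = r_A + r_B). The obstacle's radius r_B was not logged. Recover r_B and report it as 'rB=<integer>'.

m = 1953
d = (-14, -3);  v_rel = (3, 3),  |v_rel|² = 18
v_rel×d = (3)·(-3) − (3)·(-14) = 33
since m = R²·18 − 33²:  R² = (1089 + 1953) / 18 = 169
R = √169 = 13  ⇒  r_B = 13 − 5 = 8

rB=8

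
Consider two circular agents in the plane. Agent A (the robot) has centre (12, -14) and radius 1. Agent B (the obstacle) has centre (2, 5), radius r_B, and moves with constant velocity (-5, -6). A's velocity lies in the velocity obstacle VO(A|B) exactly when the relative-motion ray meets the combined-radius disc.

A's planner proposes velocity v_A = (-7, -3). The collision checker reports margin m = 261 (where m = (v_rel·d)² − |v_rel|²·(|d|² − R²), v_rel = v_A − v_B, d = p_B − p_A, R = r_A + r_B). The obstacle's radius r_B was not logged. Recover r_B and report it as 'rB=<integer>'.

m = 261
d = (-10, 19);  v_rel = (-2, 3),  |v_rel|² = 13
v_rel×d = (-2)·(19) − (3)·(-10) = -8
since m = R²·13 − (-8)²:  R² = (64 + 261) / 13 = 25
R = √25 = 5  ⇒  r_B = 5 − 1 = 4

rB=4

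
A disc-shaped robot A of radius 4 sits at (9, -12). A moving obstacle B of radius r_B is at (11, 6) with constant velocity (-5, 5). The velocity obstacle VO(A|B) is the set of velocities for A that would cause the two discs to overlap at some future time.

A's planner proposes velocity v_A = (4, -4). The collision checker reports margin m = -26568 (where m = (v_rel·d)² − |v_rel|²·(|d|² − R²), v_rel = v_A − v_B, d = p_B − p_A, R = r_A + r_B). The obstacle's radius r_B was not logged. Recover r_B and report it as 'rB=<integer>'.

m = -26568
d = (2, 18);  v_rel = (9, -9),  |v_rel|² = 162
v_rel×d = (9)·(18) − (-9)·(2) = 180
since m = R²·162 − 180²:  R² = (32400 + -26568) / 162 = 36
R = √36 = 6  ⇒  r_B = 6 − 4 = 2

rB=2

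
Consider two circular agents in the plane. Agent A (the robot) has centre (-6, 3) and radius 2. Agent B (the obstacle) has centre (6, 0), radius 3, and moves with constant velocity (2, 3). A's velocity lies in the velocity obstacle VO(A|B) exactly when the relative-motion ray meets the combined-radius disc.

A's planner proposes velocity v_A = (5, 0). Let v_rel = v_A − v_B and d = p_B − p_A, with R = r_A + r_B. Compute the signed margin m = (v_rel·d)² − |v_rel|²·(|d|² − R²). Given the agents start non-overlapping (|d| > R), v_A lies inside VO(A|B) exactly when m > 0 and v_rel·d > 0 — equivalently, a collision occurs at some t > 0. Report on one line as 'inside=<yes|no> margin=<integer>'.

d = (12, -3),  |d|² = 153;  R = 2+3 = 5,  c = 153−5² = 128
v_rel = (3, -3),  |v_rel|² = 18;  v_rel·d = (3)·(12) + (-3)·(-3) = 45
18·t² − 90·t + 128 = 0  ⇒  m = 45² − 18·128 = -279
m = -279 < 0,  v_rel·d = 45 > 0  ⇒  outside

inside=no margin=-279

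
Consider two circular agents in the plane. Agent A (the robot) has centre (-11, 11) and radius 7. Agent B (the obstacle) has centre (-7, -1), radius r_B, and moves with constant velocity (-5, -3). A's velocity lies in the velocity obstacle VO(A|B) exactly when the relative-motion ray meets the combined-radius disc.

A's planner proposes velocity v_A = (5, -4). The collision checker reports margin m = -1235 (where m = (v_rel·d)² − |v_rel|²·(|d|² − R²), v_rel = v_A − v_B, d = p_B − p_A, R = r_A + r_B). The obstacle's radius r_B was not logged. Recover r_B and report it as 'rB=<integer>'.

m = -1235
d = (4, -12);  v_rel = (10, -1),  |v_rel|² = 101
v_rel×d = (10)·(-12) − (-1)·(4) = -116
since m = R²·101 − (-116)²:  R² = (13456 + -1235) / 101 = 121
R = √121 = 11  ⇒  r_B = 11 − 7 = 4

rB=4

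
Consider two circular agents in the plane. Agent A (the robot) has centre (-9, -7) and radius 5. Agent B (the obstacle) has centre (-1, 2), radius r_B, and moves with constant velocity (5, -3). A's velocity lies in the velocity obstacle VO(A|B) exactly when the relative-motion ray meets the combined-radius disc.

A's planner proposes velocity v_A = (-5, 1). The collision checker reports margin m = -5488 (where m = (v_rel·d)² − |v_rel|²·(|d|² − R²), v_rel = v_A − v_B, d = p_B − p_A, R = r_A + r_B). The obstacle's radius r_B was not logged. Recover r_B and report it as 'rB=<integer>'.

m = -5488
d = (8, 9);  v_rel = (-10, 4),  |v_rel|² = 116
v_rel×d = (-10)·(9) − (4)·(8) = -122
since m = R²·116 − (-122)²:  R² = (14884 + -5488) / 116 = 81
R = √81 = 9  ⇒  r_B = 9 − 5 = 4

rB=4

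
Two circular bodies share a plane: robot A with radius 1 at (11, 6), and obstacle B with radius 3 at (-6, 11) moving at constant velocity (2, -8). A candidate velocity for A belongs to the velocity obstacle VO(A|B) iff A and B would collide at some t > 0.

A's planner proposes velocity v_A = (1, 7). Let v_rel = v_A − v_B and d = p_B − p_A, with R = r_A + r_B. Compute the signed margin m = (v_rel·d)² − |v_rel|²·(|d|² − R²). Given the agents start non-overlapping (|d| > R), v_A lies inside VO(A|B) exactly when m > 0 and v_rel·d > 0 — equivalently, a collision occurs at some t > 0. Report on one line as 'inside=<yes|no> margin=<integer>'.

d = (-17, 5),  |d|² = 314;  R = 1+3 = 4,  c = 314−4² = 298
v_rel = (-1, 15),  |v_rel|² = 226;  v_rel·d = (-1)·(-17) + (15)·(5) = 92
226·t² − 184·t + 298 = 0  ⇒  m = 92² − 226·298 = -58884
m = -58884 < 0,  v_rel·d = 92 > 0  ⇒  outside

inside=no margin=-58884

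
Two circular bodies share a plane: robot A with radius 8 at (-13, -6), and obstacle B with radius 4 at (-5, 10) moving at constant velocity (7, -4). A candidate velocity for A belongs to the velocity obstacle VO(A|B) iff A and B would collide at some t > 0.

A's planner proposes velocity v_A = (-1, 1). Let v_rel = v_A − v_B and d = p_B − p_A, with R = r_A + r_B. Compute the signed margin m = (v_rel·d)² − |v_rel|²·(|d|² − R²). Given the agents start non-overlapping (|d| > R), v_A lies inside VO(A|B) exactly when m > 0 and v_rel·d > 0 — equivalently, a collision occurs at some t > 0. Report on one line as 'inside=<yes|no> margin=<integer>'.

d = (8, 16),  |d|² = 320;  R = 8+4 = 12,  c = 320−12² = 176
v_rel = (-8, 5),  |v_rel|² = 89;  v_rel·d = (-8)·(8) + (5)·(16) = 16
89·t² − 32·t + 176 = 0  ⇒  m = 16² − 89·176 = -15408
m = -15408 < 0,  v_rel·d = 16 > 0  ⇒  outside

inside=no margin=-15408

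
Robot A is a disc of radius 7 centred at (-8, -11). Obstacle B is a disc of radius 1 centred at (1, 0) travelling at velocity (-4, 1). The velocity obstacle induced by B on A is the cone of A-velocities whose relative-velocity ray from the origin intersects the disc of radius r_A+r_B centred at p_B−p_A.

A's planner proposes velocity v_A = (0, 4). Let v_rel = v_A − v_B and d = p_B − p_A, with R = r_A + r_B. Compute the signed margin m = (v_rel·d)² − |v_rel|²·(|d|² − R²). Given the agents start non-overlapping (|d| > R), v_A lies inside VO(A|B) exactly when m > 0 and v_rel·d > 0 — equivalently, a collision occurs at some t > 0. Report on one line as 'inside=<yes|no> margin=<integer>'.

d = (9, 11),  |d|² = 202;  R = 7+1 = 8,  c = 202−8² = 138
v_rel = (4, 3),  |v_rel|² = 25;  v_rel·d = (4)·(9) + (3)·(11) = 69
25·t² − 138·t + 138 = 0  ⇒  m = 69² − 25·138 = 1311
m = 1311 > 0,  v_rel·d = 69 > 0  ⇒  inside

inside=yes margin=1311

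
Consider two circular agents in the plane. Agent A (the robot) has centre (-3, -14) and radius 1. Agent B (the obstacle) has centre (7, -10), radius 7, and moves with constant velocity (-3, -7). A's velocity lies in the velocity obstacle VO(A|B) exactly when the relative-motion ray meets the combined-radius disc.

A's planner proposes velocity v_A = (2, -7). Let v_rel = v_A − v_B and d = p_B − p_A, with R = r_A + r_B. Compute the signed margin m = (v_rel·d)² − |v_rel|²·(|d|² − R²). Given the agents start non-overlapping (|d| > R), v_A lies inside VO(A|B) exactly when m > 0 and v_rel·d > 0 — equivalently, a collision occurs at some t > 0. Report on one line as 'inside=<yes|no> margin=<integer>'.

d = (10, 4),  |d|² = 116;  R = 1+7 = 8,  c = 116−8² = 52
v_rel = (5, 0),  |v_rel|² = 25;  v_rel·d = (5)·(10) + (0)·(4) = 50
25·t² − 100·t + 52 = 0  ⇒  m = 50² − 25·52 = 1200
m = 1200 > 0,  v_rel·d = 50 > 0  ⇒  inside

inside=yes margin=1200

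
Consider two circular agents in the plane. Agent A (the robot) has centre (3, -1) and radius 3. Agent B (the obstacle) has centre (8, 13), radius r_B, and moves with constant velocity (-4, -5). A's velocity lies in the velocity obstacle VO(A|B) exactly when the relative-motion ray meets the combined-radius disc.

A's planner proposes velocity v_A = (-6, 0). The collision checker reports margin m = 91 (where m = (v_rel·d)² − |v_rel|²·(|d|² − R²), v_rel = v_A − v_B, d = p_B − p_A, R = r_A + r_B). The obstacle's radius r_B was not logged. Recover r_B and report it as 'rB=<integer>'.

m = 91
d = (5, 14);  v_rel = (-2, 5),  |v_rel|² = 29
v_rel×d = (-2)·(14) − (5)·(5) = -53
since m = R²·29 − (-53)²:  R² = (2809 + 91) / 29 = 100
R = √100 = 10  ⇒  r_B = 10 − 3 = 7

rB=7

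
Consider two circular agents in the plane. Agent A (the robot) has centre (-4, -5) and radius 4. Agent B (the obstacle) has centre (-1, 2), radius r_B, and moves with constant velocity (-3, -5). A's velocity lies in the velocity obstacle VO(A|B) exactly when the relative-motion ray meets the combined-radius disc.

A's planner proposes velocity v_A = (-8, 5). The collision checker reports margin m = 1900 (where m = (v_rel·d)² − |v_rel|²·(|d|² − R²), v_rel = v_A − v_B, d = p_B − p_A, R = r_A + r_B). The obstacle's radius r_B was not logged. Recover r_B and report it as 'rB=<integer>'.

m = 1900
d = (3, 7);  v_rel = (-5, 10),  |v_rel|² = 125
v_rel×d = (-5)·(7) − (10)·(3) = -65
since m = R²·125 − (-65)²:  R² = (4225 + 1900) / 125 = 49
R = √49 = 7  ⇒  r_B = 7 − 4 = 3

rB=3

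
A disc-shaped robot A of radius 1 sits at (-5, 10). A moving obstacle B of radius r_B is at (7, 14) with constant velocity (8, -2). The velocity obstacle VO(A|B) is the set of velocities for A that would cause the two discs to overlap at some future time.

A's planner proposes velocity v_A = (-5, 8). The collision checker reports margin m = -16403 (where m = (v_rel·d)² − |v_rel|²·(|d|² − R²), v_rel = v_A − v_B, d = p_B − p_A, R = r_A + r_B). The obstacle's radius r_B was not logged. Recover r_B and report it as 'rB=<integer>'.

m = -16403
d = (12, 4);  v_rel = (-13, 10),  |v_rel|² = 269
v_rel×d = (-13)·(4) − (10)·(12) = -172
since m = R²·269 − (-172)²:  R² = (29584 + -16403) / 269 = 49
R = √49 = 7  ⇒  r_B = 7 − 1 = 6

rB=6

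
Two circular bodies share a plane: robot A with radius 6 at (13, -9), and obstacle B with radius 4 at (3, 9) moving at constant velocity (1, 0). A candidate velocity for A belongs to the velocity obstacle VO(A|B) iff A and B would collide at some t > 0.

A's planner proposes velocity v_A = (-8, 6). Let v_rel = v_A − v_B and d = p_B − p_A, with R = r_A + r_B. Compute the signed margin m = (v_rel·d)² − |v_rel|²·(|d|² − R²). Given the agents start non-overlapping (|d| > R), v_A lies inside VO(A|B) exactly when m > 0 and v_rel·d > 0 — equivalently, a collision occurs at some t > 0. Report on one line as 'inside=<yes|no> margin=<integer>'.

d = (-10, 18),  |d|² = 424;  R = 6+4 = 10,  c = 424−10² = 324
v_rel = (-9, 6),  |v_rel|² = 117;  v_rel·d = (-9)·(-10) + (6)·(18) = 198
117·t² − 396·t + 324 = 0  ⇒  m = 198² − 117·324 = 1296
m = 1296 > 0,  v_rel·d = 198 > 0  ⇒  inside

inside=yes margin=1296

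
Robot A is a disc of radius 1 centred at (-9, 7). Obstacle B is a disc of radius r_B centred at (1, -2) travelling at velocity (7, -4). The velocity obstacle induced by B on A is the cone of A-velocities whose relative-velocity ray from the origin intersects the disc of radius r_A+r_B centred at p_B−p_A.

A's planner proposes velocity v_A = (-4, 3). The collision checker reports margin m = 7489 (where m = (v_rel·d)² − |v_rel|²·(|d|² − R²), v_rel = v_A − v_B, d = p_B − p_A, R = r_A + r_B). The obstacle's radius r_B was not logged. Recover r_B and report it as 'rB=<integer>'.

m = 7489
d = (10, -9);  v_rel = (-11, 7),  |v_rel|² = 170
v_rel×d = (-11)·(-9) − (7)·(10) = 29
since m = R²·170 − 29²:  R² = (841 + 7489) / 170 = 49
R = √49 = 7  ⇒  r_B = 7 − 1 = 6

rB=6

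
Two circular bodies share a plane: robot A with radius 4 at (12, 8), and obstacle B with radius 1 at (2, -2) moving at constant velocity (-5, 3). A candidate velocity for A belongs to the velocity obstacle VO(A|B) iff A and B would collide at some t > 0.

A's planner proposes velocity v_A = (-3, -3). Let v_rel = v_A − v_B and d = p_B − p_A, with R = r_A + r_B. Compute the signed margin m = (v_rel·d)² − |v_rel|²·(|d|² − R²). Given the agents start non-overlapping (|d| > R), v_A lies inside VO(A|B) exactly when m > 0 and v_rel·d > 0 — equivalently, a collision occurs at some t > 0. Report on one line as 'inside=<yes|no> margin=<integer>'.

d = (-10, -10),  |d|² = 200;  R = 4+1 = 5,  c = 200−5² = 175
v_rel = (2, -6),  |v_rel|² = 40;  v_rel·d = (2)·(-10) + (-6)·(-10) = 40
40·t² − 80·t + 175 = 0  ⇒  m = 40² − 40·175 = -5400
m = -5400 < 0,  v_rel·d = 40 > 0  ⇒  outside

inside=no margin=-5400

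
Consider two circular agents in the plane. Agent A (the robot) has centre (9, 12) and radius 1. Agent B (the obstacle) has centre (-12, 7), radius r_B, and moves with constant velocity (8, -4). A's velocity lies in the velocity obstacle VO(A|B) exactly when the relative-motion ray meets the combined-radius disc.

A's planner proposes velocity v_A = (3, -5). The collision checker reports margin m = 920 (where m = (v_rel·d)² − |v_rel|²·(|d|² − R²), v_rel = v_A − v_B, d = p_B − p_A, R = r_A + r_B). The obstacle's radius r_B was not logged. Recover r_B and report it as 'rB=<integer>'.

m = 920
d = (-21, -5);  v_rel = (-5, -1),  |v_rel|² = 26
v_rel×d = (-5)·(-5) − (-1)·(-21) = 4
since m = R²·26 − 4²:  R² = (16 + 920) / 26 = 36
R = √36 = 6  ⇒  r_B = 6 − 1 = 5

rB=5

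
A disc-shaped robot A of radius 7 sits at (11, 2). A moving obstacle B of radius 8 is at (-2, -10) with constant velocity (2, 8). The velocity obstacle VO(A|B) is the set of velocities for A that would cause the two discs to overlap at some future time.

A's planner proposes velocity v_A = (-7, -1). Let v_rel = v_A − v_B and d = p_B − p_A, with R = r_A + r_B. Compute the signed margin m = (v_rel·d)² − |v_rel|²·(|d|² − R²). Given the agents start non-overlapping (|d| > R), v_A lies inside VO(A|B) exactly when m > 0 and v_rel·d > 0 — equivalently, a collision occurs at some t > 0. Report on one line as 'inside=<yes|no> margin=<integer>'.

d = (-13, -12),  |d|² = 313;  R = 7+8 = 15,  c = 313−15² = 88
v_rel = (-9, -9),  |v_rel|² = 162;  v_rel·d = (-9)·(-13) + (-9)·(-12) = 225
162·t² − 450·t + 88 = 0  ⇒  m = 225² − 162·88 = 36369
m = 36369 > 0,  v_rel·d = 225 > 0  ⇒  inside

inside=yes margin=36369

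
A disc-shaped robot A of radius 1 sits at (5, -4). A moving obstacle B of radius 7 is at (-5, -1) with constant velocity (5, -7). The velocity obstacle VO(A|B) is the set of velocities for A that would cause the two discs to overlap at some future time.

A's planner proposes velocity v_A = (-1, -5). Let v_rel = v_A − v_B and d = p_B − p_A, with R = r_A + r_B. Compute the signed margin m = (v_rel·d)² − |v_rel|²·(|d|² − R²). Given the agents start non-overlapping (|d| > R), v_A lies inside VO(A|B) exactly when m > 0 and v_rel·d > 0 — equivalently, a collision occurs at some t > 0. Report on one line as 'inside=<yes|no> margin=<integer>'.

d = (-10, 3),  |d|² = 109;  R = 1+7 = 8,  c = 109−8² = 45
v_rel = (-6, 2),  |v_rel|² = 40;  v_rel·d = (-6)·(-10) + (2)·(3) = 66
40·t² − 132·t + 45 = 0  ⇒  m = 66² − 40·45 = 2556
m = 2556 > 0,  v_rel·d = 66 > 0  ⇒  inside

inside=yes margin=2556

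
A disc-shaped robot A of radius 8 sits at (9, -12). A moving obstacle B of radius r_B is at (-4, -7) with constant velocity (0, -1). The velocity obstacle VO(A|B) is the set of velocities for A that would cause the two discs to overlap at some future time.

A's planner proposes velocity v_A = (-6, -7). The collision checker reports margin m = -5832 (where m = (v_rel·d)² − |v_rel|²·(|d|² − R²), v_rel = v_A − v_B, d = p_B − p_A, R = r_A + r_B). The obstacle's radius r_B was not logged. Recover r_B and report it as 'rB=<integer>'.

m = -5832
d = (-13, 5);  v_rel = (-6, -6),  |v_rel|² = 72
v_rel×d = (-6)·(5) − (-6)·(-13) = -108
since m = R²·72 − (-108)²:  R² = (11664 + -5832) / 72 = 81
R = √81 = 9  ⇒  r_B = 9 − 8 = 1

rB=1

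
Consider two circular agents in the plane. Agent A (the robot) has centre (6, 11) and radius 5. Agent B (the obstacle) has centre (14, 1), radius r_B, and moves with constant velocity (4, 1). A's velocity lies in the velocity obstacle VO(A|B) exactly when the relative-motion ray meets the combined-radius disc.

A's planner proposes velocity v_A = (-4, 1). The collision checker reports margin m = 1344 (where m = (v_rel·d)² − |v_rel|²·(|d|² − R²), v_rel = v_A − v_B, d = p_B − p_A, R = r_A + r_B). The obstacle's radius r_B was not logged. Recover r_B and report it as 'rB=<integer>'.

m = 1344
d = (8, -10);  v_rel = (-8, 0),  |v_rel|² = 64
v_rel×d = (-8)·(-10) − (0)·(8) = 80
since m = R²·64 − 80²:  R² = (6400 + 1344) / 64 = 121
R = √121 = 11  ⇒  r_B = 11 − 5 = 6

rB=6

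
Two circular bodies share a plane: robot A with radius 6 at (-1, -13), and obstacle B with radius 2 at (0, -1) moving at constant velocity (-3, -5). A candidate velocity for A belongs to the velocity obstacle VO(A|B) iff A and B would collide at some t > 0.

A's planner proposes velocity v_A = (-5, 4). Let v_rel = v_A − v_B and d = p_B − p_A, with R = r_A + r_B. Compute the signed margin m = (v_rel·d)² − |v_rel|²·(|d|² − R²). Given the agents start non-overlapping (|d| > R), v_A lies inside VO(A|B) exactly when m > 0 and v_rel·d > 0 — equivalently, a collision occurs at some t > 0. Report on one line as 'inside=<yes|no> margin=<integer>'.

d = (1, 12),  |d|² = 145;  R = 6+2 = 8,  c = 145−8² = 81
v_rel = (-2, 9),  |v_rel|² = 85;  v_rel·d = (-2)·(1) + (9)·(12) = 106
85·t² − 212·t + 81 = 0  ⇒  m = 106² − 85·81 = 4351
m = 4351 > 0,  v_rel·d = 106 > 0  ⇒  inside

inside=yes margin=4351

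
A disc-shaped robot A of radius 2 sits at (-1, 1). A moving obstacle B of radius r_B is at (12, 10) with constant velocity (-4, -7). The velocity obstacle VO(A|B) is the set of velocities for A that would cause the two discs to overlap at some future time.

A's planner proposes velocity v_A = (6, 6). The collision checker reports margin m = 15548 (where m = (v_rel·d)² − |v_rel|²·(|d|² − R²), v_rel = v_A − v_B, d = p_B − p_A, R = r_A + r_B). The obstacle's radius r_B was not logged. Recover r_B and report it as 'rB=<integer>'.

m = 15548
d = (13, 9);  v_rel = (10, 13),  |v_rel|² = 269
v_rel×d = (10)·(9) − (13)·(13) = -79
since m = R²·269 − (-79)²:  R² = (6241 + 15548) / 269 = 81
R = √81 = 9  ⇒  r_B = 9 − 2 = 7

rB=7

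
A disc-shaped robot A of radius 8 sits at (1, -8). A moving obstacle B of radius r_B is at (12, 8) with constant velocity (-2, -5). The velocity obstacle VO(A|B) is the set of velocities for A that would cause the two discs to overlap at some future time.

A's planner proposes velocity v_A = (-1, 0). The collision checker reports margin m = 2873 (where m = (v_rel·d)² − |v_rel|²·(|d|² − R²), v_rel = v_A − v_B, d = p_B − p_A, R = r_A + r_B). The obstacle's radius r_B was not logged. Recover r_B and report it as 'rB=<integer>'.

m = 2873
d = (11, 16);  v_rel = (1, 5),  |v_rel|² = 26
v_rel×d = (1)·(16) − (5)·(11) = -39
since m = R²·26 − (-39)²:  R² = (1521 + 2873) / 26 = 169
R = √169 = 13  ⇒  r_B = 13 − 8 = 5

rB=5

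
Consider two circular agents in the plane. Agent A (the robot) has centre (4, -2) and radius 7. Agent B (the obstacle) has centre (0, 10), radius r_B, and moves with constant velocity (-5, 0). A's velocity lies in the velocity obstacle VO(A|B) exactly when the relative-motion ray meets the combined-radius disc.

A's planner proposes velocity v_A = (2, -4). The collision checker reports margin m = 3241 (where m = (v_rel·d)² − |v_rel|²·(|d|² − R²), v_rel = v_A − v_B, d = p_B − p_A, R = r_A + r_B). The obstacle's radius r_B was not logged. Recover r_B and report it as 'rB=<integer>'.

m = 3241
d = (-4, 12);  v_rel = (7, -4),  |v_rel|² = 65
v_rel×d = (7)·(12) − (-4)·(-4) = 68
since m = R²·65 − 68²:  R² = (4624 + 3241) / 65 = 121
R = √121 = 11  ⇒  r_B = 11 − 7 = 4

rB=4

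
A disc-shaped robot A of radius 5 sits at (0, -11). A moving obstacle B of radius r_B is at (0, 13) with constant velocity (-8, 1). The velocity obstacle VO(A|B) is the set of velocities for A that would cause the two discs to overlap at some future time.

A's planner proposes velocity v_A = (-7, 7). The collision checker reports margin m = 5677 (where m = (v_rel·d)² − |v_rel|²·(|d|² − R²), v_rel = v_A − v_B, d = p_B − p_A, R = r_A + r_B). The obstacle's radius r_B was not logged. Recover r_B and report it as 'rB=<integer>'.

m = 5677
d = (0, 24);  v_rel = (1, 6),  |v_rel|² = 37
v_rel×d = (1)·(24) − (6)·(0) = 24
since m = R²·37 − 24²:  R² = (576 + 5677) / 37 = 169
R = √169 = 13  ⇒  r_B = 13 − 5 = 8

rB=8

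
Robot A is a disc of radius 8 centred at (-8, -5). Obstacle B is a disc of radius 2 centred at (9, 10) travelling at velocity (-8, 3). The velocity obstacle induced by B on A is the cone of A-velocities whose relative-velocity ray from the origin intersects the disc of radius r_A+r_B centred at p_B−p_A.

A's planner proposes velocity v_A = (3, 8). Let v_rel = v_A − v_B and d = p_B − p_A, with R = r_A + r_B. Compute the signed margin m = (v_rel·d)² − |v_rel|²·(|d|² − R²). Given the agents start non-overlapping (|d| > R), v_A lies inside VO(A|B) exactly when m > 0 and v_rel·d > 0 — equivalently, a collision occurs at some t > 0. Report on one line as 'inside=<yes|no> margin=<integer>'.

d = (17, 15),  |d|² = 514;  R = 8+2 = 10,  c = 514−10² = 414
v_rel = (11, 5),  |v_rel|² = 146;  v_rel·d = (11)·(17) + (5)·(15) = 262
146·t² − 524·t + 414 = 0  ⇒  m = 262² − 146·414 = 8200
m = 8200 > 0,  v_rel·d = 262 > 0  ⇒  inside

inside=yes margin=8200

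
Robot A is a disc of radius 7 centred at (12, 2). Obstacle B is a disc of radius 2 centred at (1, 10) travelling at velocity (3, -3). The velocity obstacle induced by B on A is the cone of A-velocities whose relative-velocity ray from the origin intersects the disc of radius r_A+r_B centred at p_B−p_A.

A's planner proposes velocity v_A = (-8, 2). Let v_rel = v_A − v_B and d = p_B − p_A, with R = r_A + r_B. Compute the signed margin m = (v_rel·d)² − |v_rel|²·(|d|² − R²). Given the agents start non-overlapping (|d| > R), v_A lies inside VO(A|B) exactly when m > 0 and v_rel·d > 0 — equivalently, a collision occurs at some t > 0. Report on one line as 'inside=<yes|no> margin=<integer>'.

d = (-11, 8),  |d|² = 185;  R = 7+2 = 9,  c = 185−9² = 104
v_rel = (-11, 5),  |v_rel|² = 146;  v_rel·d = (-11)·(-11) + (5)·(8) = 161
146·t² − 322·t + 104 = 0  ⇒  m = 161² − 146·104 = 10737
m = 10737 > 0,  v_rel·d = 161 > 0  ⇒  inside

inside=yes margin=10737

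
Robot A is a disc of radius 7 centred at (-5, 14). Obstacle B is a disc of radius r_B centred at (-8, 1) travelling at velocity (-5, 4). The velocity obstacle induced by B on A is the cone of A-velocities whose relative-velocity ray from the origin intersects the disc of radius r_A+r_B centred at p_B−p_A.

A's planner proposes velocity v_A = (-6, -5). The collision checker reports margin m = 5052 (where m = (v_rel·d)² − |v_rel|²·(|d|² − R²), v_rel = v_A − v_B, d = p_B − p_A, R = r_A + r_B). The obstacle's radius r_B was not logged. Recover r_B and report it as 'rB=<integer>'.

m = 5052
d = (-3, -13);  v_rel = (-1, -9),  |v_rel|² = 82
v_rel×d = (-1)·(-13) − (-9)·(-3) = -14
since m = R²·82 − (-14)²:  R² = (196 + 5052) / 82 = 64
R = √64 = 8  ⇒  r_B = 8 − 7 = 1

rB=1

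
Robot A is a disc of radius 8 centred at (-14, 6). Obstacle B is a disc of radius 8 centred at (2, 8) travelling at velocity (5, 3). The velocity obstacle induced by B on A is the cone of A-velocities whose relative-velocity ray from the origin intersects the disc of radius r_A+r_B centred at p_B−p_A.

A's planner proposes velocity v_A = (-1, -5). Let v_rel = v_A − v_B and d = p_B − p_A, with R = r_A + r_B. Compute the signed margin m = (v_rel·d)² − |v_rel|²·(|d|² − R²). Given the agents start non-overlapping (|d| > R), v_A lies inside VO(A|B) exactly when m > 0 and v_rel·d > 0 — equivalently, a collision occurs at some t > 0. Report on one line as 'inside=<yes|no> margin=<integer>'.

d = (16, 2),  |d|² = 260;  R = 8+8 = 16,  c = 260−16² = 4
v_rel = (-6, -8),  |v_rel|² = 100;  v_rel·d = (-6)·(16) + (-8)·(2) = -112
100·t² + 224·t + 4 = 0  ⇒  m = (-112)² − 100·4 = 12144
m = 12144 > 0,  v_rel·d = -112 < 0  ⇒  outside

inside=no margin=12144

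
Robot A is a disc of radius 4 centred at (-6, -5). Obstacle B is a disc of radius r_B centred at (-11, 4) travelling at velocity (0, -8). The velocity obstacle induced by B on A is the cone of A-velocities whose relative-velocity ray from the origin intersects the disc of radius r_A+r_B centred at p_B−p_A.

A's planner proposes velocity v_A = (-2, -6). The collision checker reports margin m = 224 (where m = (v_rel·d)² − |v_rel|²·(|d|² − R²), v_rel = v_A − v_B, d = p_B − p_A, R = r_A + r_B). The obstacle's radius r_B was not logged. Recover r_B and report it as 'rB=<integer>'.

m = 224
d = (-5, 9);  v_rel = (-2, 2),  |v_rel|² = 8
v_rel×d = (-2)·(9) − (2)·(-5) = -8
since m = R²·8 − (-8)²:  R² = (64 + 224) / 8 = 36
R = √36 = 6  ⇒  r_B = 6 − 4 = 2

rB=2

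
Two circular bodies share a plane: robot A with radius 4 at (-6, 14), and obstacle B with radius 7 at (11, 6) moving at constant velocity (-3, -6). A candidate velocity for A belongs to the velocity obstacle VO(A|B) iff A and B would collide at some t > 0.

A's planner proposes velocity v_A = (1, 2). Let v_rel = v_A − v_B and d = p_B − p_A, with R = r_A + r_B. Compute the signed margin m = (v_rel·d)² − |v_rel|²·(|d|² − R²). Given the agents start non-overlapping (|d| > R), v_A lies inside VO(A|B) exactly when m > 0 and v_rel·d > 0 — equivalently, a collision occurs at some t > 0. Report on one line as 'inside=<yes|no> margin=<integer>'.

d = (17, -8),  |d|² = 353;  R = 4+7 = 11,  c = 353−11² = 232
v_rel = (4, 8),  |v_rel|² = 80;  v_rel·d = (4)·(17) + (8)·(-8) = 4
80·t² − 8·t + 232 = 0  ⇒  m = 4² − 80·232 = -18544
m = -18544 < 0,  v_rel·d = 4 > 0  ⇒  outside

inside=no margin=-18544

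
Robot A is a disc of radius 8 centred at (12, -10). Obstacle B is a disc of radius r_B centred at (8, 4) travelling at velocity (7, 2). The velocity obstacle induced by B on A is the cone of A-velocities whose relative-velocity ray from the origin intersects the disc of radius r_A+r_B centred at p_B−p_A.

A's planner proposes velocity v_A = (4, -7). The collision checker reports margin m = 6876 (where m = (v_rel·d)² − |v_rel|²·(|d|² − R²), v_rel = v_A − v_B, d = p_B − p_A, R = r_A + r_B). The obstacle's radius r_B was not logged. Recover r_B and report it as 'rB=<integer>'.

m = 6876
d = (-4, 14);  v_rel = (-3, -9),  |v_rel|² = 90
v_rel×d = (-3)·(14) − (-9)·(-4) = -78
since m = R²·90 − (-78)²:  R² = (6084 + 6876) / 90 = 144
R = √144 = 12  ⇒  r_B = 12 − 8 = 4

rB=4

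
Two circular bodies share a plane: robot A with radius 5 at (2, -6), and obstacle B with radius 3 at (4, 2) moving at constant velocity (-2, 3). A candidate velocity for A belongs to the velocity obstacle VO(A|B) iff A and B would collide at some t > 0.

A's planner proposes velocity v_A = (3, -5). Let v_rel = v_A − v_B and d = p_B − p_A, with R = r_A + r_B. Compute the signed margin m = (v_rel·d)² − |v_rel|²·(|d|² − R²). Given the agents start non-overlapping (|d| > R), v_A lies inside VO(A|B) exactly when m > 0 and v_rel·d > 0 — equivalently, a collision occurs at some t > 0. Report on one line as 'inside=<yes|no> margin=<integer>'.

d = (2, 8),  |d|² = 68;  R = 5+3 = 8,  c = 68−8² = 4
v_rel = (5, -8),  |v_rel|² = 89;  v_rel·d = (5)·(2) + (-8)·(8) = -54
89·t² + 108·t + 4 = 0  ⇒  m = (-54)² − 89·4 = 2560
m = 2560 > 0,  v_rel·d = -54 < 0  ⇒  outside

inside=no margin=2560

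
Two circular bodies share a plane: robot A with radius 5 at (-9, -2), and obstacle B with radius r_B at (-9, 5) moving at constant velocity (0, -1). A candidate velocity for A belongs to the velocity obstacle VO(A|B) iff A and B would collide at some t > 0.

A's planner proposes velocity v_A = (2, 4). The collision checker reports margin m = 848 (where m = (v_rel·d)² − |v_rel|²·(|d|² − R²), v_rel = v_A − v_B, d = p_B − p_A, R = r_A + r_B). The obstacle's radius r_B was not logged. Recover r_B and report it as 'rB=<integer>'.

m = 848
d = (0, 7);  v_rel = (2, 5),  |v_rel|² = 29
v_rel×d = (2)·(7) − (5)·(0) = 14
since m = R²·29 − 14²:  R² = (196 + 848) / 29 = 36
R = √36 = 6  ⇒  r_B = 6 − 5 = 1

rB=1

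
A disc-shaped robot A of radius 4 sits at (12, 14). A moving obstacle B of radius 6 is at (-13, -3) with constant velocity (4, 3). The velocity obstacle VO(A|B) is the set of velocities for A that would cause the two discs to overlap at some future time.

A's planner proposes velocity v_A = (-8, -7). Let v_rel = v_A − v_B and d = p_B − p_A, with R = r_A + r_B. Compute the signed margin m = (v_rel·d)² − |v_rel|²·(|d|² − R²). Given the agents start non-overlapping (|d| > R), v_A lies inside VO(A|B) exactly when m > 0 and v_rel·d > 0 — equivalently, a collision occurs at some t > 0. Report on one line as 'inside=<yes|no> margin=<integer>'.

d = (-25, -17),  |d|² = 914;  R = 4+6 = 10,  c = 914−10² = 814
v_rel = (-12, -10),  |v_rel|² = 244;  v_rel·d = (-12)·(-25) + (-10)·(-17) = 470
244·t² − 940·t + 814 = 0  ⇒  m = 470² − 244·814 = 22284
m = 22284 > 0,  v_rel·d = 470 > 0  ⇒  inside

inside=yes margin=22284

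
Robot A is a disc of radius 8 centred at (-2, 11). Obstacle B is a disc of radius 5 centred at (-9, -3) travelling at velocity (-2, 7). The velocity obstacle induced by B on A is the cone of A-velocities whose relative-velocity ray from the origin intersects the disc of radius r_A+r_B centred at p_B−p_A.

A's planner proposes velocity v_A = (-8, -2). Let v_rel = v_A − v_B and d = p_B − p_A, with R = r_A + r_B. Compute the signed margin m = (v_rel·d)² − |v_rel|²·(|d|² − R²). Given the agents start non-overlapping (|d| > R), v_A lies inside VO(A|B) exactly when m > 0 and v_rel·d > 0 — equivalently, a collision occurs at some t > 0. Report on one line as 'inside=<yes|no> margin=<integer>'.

d = (-7, -14),  |d|² = 245;  R = 8+5 = 13,  c = 245−13² = 76
v_rel = (-6, -9),  |v_rel|² = 117;  v_rel·d = (-6)·(-7) + (-9)·(-14) = 168
117·t² − 336·t + 76 = 0  ⇒  m = 168² − 117·76 = 19332
m = 19332 > 0,  v_rel·d = 168 > 0  ⇒  inside

inside=yes margin=19332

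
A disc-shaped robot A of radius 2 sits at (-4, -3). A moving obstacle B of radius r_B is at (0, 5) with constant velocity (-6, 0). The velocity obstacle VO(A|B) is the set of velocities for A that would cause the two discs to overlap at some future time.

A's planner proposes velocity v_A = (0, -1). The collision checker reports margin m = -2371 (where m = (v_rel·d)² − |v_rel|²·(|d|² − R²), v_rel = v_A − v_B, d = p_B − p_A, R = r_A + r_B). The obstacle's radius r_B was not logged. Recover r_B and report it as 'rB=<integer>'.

m = -2371
d = (4, 8);  v_rel = (6, -1),  |v_rel|² = 37
v_rel×d = (6)·(8) − (-1)·(4) = 52
since m = R²·37 − 52²:  R² = (2704 + -2371) / 37 = 9
R = √9 = 3  ⇒  r_B = 3 − 2 = 1

rB=1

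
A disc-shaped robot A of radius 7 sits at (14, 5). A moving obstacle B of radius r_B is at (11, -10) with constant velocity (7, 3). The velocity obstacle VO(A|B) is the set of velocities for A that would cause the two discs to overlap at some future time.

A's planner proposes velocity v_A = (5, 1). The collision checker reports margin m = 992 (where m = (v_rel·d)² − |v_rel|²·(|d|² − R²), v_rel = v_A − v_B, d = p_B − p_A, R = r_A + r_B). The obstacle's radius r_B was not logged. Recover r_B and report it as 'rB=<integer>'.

m = 992
d = (-3, -15);  v_rel = (-2, -2),  |v_rel|² = 8
v_rel×d = (-2)·(-15) − (-2)·(-3) = 24
since m = R²·8 − 24²:  R² = (576 + 992) / 8 = 196
R = √196 = 14  ⇒  r_B = 14 − 7 = 7

rB=7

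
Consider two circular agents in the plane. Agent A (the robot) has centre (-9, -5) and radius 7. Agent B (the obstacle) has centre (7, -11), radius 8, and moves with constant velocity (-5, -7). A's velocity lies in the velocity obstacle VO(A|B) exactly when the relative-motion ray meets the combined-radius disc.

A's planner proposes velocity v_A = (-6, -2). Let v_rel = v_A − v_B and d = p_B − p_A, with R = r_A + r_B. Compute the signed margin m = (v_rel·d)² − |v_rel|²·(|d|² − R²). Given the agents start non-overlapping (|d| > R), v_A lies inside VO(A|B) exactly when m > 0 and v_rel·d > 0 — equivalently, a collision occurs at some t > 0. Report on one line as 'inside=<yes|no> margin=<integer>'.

d = (16, -6),  |d|² = 292;  R = 7+8 = 15,  c = 292−15² = 67
v_rel = (-1, 5),  |v_rel|² = 26;  v_rel·d = (-1)·(16) + (5)·(-6) = -46
26·t² + 92·t + 67 = 0  ⇒  m = (-46)² − 26·67 = 374
m = 374 > 0,  v_rel·d = -46 < 0  ⇒  outside

inside=no margin=374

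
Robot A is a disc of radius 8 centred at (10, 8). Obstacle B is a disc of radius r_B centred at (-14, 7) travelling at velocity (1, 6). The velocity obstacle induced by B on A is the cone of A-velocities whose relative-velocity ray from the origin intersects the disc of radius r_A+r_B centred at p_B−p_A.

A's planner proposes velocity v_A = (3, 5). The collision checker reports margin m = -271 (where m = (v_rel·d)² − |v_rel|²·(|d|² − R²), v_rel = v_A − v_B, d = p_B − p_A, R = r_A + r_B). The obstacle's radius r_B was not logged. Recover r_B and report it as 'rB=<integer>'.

m = -271
d = (-24, -1);  v_rel = (2, -1),  |v_rel|² = 5
v_rel×d = (2)·(-1) − (-1)·(-24) = -26
since m = R²·5 − (-26)²:  R² = (676 + -271) / 5 = 81
R = √81 = 9  ⇒  r_B = 9 − 8 = 1

rB=1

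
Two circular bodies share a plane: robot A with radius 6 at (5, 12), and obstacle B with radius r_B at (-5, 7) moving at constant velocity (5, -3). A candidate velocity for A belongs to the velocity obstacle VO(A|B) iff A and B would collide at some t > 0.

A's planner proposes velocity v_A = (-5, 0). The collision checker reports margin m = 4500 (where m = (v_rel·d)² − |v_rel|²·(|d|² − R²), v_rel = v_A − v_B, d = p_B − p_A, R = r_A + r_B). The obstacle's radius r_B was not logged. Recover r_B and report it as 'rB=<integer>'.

m = 4500
d = (-10, -5);  v_rel = (-10, 3),  |v_rel|² = 109
v_rel×d = (-10)·(-5) − (3)·(-10) = 80
since m = R²·109 − 80²:  R² = (6400 + 4500) / 109 = 100
R = √100 = 10  ⇒  r_B = 10 − 6 = 4

rB=4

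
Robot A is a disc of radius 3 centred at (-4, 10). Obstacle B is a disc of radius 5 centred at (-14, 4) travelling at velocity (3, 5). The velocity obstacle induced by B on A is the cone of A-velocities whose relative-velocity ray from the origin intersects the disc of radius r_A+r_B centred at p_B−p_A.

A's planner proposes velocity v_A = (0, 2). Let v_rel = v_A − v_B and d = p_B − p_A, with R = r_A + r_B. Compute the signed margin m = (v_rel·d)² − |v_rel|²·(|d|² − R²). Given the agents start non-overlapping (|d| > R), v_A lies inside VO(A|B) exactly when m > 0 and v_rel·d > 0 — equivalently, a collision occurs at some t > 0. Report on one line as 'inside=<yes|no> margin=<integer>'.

d = (-10, -6),  |d|² = 136;  R = 3+5 = 8,  c = 136−8² = 72
v_rel = (-3, -3),  |v_rel|² = 18;  v_rel·d = (-3)·(-10) + (-3)·(-6) = 48
18·t² − 96·t + 72 = 0  ⇒  m = 48² − 18·72 = 1008
m = 1008 > 0,  v_rel·d = 48 > 0  ⇒  inside

inside=yes margin=1008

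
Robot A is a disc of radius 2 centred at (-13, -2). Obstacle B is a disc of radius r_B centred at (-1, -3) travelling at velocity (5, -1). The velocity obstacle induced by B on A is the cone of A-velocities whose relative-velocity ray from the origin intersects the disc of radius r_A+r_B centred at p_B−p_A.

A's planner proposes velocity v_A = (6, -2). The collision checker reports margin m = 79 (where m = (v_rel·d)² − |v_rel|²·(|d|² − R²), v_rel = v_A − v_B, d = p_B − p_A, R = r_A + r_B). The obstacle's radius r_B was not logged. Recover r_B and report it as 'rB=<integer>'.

m = 79
d = (12, -1);  v_rel = (1, -1),  |v_rel|² = 2
v_rel×d = (1)·(-1) − (-1)·(12) = 11
since m = R²·2 − 11²:  R² = (121 + 79) / 2 = 100
R = √100 = 10  ⇒  r_B = 10 − 2 = 8

rB=8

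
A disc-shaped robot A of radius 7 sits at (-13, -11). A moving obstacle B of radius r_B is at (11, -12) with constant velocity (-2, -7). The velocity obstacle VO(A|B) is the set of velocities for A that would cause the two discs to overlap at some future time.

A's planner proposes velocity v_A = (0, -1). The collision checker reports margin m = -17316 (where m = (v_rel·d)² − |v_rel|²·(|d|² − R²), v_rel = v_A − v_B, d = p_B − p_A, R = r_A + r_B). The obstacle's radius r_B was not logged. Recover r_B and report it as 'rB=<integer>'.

m = -17316
d = (24, -1);  v_rel = (2, 6),  |v_rel|² = 40
v_rel×d = (2)·(-1) − (6)·(24) = -146
since m = R²·40 − (-146)²:  R² = (21316 + -17316) / 40 = 100
R = √100 = 10  ⇒  r_B = 10 − 7 = 3

rB=3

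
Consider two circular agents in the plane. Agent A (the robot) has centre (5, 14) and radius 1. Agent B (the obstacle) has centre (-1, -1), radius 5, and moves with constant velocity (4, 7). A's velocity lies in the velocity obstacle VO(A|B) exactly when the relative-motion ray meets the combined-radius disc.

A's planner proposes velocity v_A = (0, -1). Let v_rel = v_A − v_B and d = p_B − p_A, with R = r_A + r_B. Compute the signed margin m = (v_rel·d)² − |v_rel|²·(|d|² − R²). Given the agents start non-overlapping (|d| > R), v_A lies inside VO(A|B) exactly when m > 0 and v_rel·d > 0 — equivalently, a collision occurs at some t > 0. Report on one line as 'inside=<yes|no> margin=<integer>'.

d = (-6, -15),  |d|² = 261;  R = 1+5 = 6,  c = 261−6² = 225
v_rel = (-4, -8),  |v_rel|² = 80;  v_rel·d = (-4)·(-6) + (-8)·(-15) = 144
80·t² − 288·t + 225 = 0  ⇒  m = 144² − 80·225 = 2736
m = 2736 > 0,  v_rel·d = 144 > 0  ⇒  inside

inside=yes margin=2736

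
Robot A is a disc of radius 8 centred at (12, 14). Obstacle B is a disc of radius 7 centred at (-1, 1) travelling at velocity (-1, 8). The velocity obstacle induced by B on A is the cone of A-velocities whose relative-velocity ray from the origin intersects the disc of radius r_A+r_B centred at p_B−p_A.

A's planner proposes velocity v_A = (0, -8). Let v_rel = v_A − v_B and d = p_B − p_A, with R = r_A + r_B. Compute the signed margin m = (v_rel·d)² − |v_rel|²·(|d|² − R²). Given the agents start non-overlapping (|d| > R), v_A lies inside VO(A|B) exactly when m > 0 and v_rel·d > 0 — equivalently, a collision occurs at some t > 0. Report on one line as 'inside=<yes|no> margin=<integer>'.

d = (-13, -13),  |d|² = 338;  R = 8+7 = 15,  c = 338−15² = 113
v_rel = (1, -16),  |v_rel|² = 257;  v_rel·d = (1)·(-13) + (-16)·(-13) = 195
257·t² − 390·t + 113 = 0  ⇒  m = 195² − 257·113 = 8984
m = 8984 > 0,  v_rel·d = 195 > 0  ⇒  inside

inside=yes margin=8984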